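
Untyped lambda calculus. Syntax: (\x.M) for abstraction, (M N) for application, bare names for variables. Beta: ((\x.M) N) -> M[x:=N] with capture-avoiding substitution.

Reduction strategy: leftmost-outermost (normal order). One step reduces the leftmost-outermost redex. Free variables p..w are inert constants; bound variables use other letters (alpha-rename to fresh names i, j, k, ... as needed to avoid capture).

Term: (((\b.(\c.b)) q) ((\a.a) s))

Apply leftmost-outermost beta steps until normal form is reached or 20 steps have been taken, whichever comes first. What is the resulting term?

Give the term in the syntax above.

Answer: q

Derivation:
Step 0: (((\b.(\c.b)) q) ((\a.a) s))
Step 1: ((\c.q) ((\a.a) s))
Step 2: q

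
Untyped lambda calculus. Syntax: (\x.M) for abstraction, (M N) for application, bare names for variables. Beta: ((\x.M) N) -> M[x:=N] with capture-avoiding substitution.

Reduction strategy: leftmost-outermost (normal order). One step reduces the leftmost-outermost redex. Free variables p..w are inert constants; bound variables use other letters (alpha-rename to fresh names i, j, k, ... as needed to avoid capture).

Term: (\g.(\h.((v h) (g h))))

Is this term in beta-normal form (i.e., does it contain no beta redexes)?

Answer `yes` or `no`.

Answer: yes

Derivation:
Term: (\g.(\h.((v h) (g h))))
No beta redexes found.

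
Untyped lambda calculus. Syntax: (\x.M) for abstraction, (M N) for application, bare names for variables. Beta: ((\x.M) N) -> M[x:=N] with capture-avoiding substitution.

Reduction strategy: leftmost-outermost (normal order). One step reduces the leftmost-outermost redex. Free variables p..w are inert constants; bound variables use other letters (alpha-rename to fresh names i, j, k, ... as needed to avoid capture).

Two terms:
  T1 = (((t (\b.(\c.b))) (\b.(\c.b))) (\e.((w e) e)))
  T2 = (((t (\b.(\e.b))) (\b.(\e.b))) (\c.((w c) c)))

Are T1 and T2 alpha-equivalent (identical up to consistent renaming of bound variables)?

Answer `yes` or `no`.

Term 1: (((t (\b.(\c.b))) (\b.(\c.b))) (\e.((w e) e)))
Term 2: (((t (\b.(\e.b))) (\b.(\e.b))) (\c.((w c) c)))
Alpha-equivalence: compare structure up to binder renaming.
Result: True

Answer: yes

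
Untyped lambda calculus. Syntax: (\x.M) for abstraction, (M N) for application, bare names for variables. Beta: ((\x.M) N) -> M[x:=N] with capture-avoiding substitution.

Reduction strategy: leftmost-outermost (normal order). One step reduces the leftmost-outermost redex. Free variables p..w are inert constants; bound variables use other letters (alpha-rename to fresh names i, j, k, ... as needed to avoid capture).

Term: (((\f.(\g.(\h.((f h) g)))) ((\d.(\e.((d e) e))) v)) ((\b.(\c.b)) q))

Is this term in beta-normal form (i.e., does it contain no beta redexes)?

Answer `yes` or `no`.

Answer: no

Derivation:
Term: (((\f.(\g.(\h.((f h) g)))) ((\d.(\e.((d e) e))) v)) ((\b.(\c.b)) q))
Found 3 beta redex(es).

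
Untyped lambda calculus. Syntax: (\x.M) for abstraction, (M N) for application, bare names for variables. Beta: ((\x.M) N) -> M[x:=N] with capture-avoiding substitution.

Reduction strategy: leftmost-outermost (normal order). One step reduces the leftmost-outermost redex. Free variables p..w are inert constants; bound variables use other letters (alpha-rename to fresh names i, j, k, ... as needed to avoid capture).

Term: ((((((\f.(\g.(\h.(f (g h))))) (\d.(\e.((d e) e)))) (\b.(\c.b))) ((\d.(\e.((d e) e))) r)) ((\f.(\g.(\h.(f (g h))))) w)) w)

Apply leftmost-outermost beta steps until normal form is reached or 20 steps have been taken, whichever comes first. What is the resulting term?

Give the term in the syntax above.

Answer: (((r (\g.(\h.(w (g h))))) (\g.(\h.(w (g h))))) w)

Derivation:
Step 0: ((((((\f.(\g.(\h.(f (g h))))) (\d.(\e.((d e) e)))) (\b.(\c.b))) ((\d.(\e.((d e) e))) r)) ((\f.(\g.(\h.(f (g h))))) w)) w)
Step 1: (((((\g.(\h.((\d.(\e.((d e) e))) (g h)))) (\b.(\c.b))) ((\d.(\e.((d e) e))) r)) ((\f.(\g.(\h.(f (g h))))) w)) w)
Step 2: ((((\h.((\d.(\e.((d e) e))) ((\b.(\c.b)) h))) ((\d.(\e.((d e) e))) r)) ((\f.(\g.(\h.(f (g h))))) w)) w)
Step 3: ((((\d.(\e.((d e) e))) ((\b.(\c.b)) ((\d.(\e.((d e) e))) r))) ((\f.(\g.(\h.(f (g h))))) w)) w)
Step 4: (((\e.((((\b.(\c.b)) ((\d.(\e.((d e) e))) r)) e) e)) ((\f.(\g.(\h.(f (g h))))) w)) w)
Step 5: (((((\b.(\c.b)) ((\d.(\e.((d e) e))) r)) ((\f.(\g.(\h.(f (g h))))) w)) ((\f.(\g.(\h.(f (g h))))) w)) w)
Step 6: ((((\c.((\d.(\e.((d e) e))) r)) ((\f.(\g.(\h.(f (g h))))) w)) ((\f.(\g.(\h.(f (g h))))) w)) w)
Step 7: ((((\d.(\e.((d e) e))) r) ((\f.(\g.(\h.(f (g h))))) w)) w)
Step 8: (((\e.((r e) e)) ((\f.(\g.(\h.(f (g h))))) w)) w)
Step 9: (((r ((\f.(\g.(\h.(f (g h))))) w)) ((\f.(\g.(\h.(f (g h))))) w)) w)
Step 10: (((r (\g.(\h.(w (g h))))) ((\f.(\g.(\h.(f (g h))))) w)) w)
Step 11: (((r (\g.(\h.(w (g h))))) (\g.(\h.(w (g h))))) w)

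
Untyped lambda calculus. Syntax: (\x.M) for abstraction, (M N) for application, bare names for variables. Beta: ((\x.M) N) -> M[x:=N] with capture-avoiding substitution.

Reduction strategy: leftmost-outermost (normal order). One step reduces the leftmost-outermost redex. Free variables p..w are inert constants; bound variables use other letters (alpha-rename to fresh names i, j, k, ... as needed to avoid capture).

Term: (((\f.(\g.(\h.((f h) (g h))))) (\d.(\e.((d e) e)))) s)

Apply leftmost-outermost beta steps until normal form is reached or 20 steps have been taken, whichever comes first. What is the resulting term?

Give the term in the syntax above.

Step 0: (((\f.(\g.(\h.((f h) (g h))))) (\d.(\e.((d e) e)))) s)
Step 1: ((\g.(\h.(((\d.(\e.((d e) e))) h) (g h)))) s)
Step 2: (\h.(((\d.(\e.((d e) e))) h) (s h)))
Step 3: (\h.((\e.((h e) e)) (s h)))
Step 4: (\h.((h (s h)) (s h)))

Answer: (\h.((h (s h)) (s h)))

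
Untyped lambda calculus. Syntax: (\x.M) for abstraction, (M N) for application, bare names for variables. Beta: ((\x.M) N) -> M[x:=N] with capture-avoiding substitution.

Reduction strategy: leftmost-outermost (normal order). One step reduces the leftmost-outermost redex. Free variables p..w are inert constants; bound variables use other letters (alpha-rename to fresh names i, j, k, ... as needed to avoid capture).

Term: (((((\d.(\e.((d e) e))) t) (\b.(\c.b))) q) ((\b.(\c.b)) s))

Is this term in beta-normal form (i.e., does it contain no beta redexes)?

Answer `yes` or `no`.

Term: (((((\d.(\e.((d e) e))) t) (\b.(\c.b))) q) ((\b.(\c.b)) s))
Found 2 beta redex(es).

Answer: no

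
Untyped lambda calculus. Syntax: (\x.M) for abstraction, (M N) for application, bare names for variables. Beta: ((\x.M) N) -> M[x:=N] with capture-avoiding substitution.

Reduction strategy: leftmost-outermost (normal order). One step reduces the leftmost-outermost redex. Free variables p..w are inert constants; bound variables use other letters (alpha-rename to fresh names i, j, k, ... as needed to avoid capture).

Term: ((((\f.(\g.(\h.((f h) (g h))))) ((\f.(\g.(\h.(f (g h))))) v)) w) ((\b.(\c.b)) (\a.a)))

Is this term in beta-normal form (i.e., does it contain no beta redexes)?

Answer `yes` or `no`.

Term: ((((\f.(\g.(\h.((f h) (g h))))) ((\f.(\g.(\h.(f (g h))))) v)) w) ((\b.(\c.b)) (\a.a)))
Found 3 beta redex(es).

Answer: no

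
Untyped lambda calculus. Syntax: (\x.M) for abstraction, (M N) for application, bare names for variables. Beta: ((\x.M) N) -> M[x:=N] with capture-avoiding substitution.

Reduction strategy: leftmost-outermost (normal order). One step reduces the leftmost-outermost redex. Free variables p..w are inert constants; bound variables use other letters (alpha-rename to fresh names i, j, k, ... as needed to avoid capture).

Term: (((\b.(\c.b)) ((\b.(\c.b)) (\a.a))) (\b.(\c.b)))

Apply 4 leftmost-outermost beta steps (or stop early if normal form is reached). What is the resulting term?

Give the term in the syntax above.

Step 0: (((\b.(\c.b)) ((\b.(\c.b)) (\a.a))) (\b.(\c.b)))
Step 1: ((\c.((\b.(\c.b)) (\a.a))) (\b.(\c.b)))
Step 2: ((\b.(\c.b)) (\a.a))
Step 3: (\c.(\a.a))
Step 4: (normal form reached)

Answer: (\c.(\a.a))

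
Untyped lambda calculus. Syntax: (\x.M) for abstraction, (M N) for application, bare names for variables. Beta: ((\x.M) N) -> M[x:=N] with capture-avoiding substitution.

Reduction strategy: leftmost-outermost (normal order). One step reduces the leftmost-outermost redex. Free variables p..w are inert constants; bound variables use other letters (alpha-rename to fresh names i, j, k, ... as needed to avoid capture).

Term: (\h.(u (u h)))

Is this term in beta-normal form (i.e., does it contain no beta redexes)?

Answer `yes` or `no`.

Answer: yes

Derivation:
Term: (\h.(u (u h)))
No beta redexes found.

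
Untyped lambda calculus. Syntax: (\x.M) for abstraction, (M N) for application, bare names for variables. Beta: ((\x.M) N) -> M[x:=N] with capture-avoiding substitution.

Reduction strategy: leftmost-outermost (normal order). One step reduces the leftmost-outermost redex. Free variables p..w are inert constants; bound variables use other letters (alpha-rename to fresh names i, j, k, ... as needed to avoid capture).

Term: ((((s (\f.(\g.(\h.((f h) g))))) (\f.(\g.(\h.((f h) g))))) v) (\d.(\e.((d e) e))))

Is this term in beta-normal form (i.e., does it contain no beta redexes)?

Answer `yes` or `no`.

Answer: yes

Derivation:
Term: ((((s (\f.(\g.(\h.((f h) g))))) (\f.(\g.(\h.((f h) g))))) v) (\d.(\e.((d e) e))))
No beta redexes found.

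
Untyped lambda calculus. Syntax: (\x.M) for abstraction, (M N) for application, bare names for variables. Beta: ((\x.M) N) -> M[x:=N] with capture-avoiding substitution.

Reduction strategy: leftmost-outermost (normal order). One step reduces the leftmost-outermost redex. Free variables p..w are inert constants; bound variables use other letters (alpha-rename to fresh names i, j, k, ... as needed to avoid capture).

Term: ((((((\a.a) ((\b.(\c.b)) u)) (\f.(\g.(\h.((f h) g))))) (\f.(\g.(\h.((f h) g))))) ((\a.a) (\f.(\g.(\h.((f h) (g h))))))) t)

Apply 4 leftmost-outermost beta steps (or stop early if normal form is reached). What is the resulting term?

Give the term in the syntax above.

Answer: (((u (\f.(\g.(\h.((f h) g))))) (\f.(\g.(\h.((f h) (g h)))))) t)

Derivation:
Step 0: ((((((\a.a) ((\b.(\c.b)) u)) (\f.(\g.(\h.((f h) g))))) (\f.(\g.(\h.((f h) g))))) ((\a.a) (\f.(\g.(\h.((f h) (g h))))))) t)
Step 1: ((((((\b.(\c.b)) u) (\f.(\g.(\h.((f h) g))))) (\f.(\g.(\h.((f h) g))))) ((\a.a) (\f.(\g.(\h.((f h) (g h))))))) t)
Step 2: (((((\c.u) (\f.(\g.(\h.((f h) g))))) (\f.(\g.(\h.((f h) g))))) ((\a.a) (\f.(\g.(\h.((f h) (g h))))))) t)
Step 3: (((u (\f.(\g.(\h.((f h) g))))) ((\a.a) (\f.(\g.(\h.((f h) (g h))))))) t)
Step 4: (((u (\f.(\g.(\h.((f h) g))))) (\f.(\g.(\h.((f h) (g h)))))) t)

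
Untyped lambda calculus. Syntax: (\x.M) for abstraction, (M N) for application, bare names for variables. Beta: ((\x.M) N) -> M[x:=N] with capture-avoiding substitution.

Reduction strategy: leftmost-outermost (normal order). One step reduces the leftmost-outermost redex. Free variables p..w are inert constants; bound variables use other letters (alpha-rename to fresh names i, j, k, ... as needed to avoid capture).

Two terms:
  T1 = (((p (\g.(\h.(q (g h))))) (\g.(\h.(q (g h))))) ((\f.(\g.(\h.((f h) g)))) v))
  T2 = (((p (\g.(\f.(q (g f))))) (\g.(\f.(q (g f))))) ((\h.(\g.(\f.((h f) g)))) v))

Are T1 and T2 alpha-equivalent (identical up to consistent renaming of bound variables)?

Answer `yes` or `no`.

Answer: yes

Derivation:
Term 1: (((p (\g.(\h.(q (g h))))) (\g.(\h.(q (g h))))) ((\f.(\g.(\h.((f h) g)))) v))
Term 2: (((p (\g.(\f.(q (g f))))) (\g.(\f.(q (g f))))) ((\h.(\g.(\f.((h f) g)))) v))
Alpha-equivalence: compare structure up to binder renaming.
Result: True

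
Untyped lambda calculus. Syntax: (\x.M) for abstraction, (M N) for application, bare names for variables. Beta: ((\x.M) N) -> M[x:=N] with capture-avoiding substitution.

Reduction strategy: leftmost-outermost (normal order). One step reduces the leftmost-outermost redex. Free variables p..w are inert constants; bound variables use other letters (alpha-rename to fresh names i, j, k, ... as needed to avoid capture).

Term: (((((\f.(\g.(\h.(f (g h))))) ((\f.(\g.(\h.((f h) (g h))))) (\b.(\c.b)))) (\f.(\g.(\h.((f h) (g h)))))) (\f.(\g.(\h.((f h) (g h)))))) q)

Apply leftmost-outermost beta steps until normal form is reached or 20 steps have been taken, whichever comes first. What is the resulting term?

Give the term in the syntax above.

Step 0: (((((\f.(\g.(\h.(f (g h))))) ((\f.(\g.(\h.((f h) (g h))))) (\b.(\c.b)))) (\f.(\g.(\h.((f h) (g h)))))) (\f.(\g.(\h.((f h) (g h)))))) q)
Step 1: ((((\g.(\h.(((\f.(\g.(\h.((f h) (g h))))) (\b.(\c.b))) (g h)))) (\f.(\g.(\h.((f h) (g h)))))) (\f.(\g.(\h.((f h) (g h)))))) q)
Step 2: (((\h.(((\f.(\g.(\h.((f h) (g h))))) (\b.(\c.b))) ((\f.(\g.(\h.((f h) (g h))))) h))) (\f.(\g.(\h.((f h) (g h)))))) q)
Step 3: ((((\f.(\g.(\h.((f h) (g h))))) (\b.(\c.b))) ((\f.(\g.(\h.((f h) (g h))))) (\f.(\g.(\h.((f h) (g h))))))) q)
Step 4: (((\g.(\h.(((\b.(\c.b)) h) (g h)))) ((\f.(\g.(\h.((f h) (g h))))) (\f.(\g.(\h.((f h) (g h))))))) q)
Step 5: ((\h.(((\b.(\c.b)) h) (((\f.(\g.(\h.((f h) (g h))))) (\f.(\g.(\h.((f h) (g h)))))) h))) q)
Step 6: (((\b.(\c.b)) q) (((\f.(\g.(\h.((f h) (g h))))) (\f.(\g.(\h.((f h) (g h)))))) q))
Step 7: ((\c.q) (((\f.(\g.(\h.((f h) (g h))))) (\f.(\g.(\h.((f h) (g h)))))) q))
Step 8: q

Answer: q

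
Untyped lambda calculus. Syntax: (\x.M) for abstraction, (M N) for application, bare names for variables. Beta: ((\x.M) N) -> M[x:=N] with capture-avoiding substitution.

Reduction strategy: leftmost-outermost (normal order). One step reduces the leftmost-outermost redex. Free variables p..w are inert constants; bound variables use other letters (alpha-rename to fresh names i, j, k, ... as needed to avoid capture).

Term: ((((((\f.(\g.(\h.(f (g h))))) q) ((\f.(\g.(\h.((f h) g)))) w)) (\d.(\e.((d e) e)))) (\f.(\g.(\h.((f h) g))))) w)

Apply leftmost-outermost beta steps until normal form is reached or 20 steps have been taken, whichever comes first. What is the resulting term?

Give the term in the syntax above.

Answer: (((q (\h.((w h) (\d.(\e.((d e) e)))))) (\f.(\g.(\h.((f h) g))))) w)

Derivation:
Step 0: ((((((\f.(\g.(\h.(f (g h))))) q) ((\f.(\g.(\h.((f h) g)))) w)) (\d.(\e.((d e) e)))) (\f.(\g.(\h.((f h) g))))) w)
Step 1: (((((\g.(\h.(q (g h)))) ((\f.(\g.(\h.((f h) g)))) w)) (\d.(\e.((d e) e)))) (\f.(\g.(\h.((f h) g))))) w)
Step 2: ((((\h.(q (((\f.(\g.(\h.((f h) g)))) w) h))) (\d.(\e.((d e) e)))) (\f.(\g.(\h.((f h) g))))) w)
Step 3: (((q (((\f.(\g.(\h.((f h) g)))) w) (\d.(\e.((d e) e))))) (\f.(\g.(\h.((f h) g))))) w)
Step 4: (((q ((\g.(\h.((w h) g))) (\d.(\e.((d e) e))))) (\f.(\g.(\h.((f h) g))))) w)
Step 5: (((q (\h.((w h) (\d.(\e.((d e) e)))))) (\f.(\g.(\h.((f h) g))))) w)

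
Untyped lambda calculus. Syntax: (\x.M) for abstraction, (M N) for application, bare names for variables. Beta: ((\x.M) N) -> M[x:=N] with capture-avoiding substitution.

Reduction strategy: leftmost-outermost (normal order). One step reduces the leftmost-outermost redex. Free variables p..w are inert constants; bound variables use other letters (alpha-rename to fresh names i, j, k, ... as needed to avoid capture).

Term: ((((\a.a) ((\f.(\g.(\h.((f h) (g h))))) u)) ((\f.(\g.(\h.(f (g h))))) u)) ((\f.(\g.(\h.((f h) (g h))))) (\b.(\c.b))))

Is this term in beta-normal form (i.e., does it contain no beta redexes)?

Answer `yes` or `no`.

Answer: no

Derivation:
Term: ((((\a.a) ((\f.(\g.(\h.((f h) (g h))))) u)) ((\f.(\g.(\h.(f (g h))))) u)) ((\f.(\g.(\h.((f h) (g h))))) (\b.(\c.b))))
Found 4 beta redex(es).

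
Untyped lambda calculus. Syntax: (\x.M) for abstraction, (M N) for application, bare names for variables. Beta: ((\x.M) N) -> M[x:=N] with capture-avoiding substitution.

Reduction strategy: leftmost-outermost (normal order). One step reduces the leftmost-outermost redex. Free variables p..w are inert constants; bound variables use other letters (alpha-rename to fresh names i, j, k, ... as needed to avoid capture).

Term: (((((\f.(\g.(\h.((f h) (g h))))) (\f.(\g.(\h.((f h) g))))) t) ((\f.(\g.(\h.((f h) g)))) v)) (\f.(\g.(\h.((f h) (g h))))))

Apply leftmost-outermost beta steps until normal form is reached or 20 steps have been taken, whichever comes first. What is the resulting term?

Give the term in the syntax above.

Step 0: (((((\f.(\g.(\h.((f h) (g h))))) (\f.(\g.(\h.((f h) g))))) t) ((\f.(\g.(\h.((f h) g)))) v)) (\f.(\g.(\h.((f h) (g h))))))
Step 1: ((((\g.(\h.(((\f.(\g.(\h.((f h) g)))) h) (g h)))) t) ((\f.(\g.(\h.((f h) g)))) v)) (\f.(\g.(\h.((f h) (g h))))))
Step 2: (((\h.(((\f.(\g.(\h.((f h) g)))) h) (t h))) ((\f.(\g.(\h.((f h) g)))) v)) (\f.(\g.(\h.((f h) (g h))))))
Step 3: ((((\f.(\g.(\h.((f h) g)))) ((\f.(\g.(\h.((f h) g)))) v)) (t ((\f.(\g.(\h.((f h) g)))) v))) (\f.(\g.(\h.((f h) (g h))))))
Step 4: (((\g.(\h.((((\f.(\g.(\h.((f h) g)))) v) h) g))) (t ((\f.(\g.(\h.((f h) g)))) v))) (\f.(\g.(\h.((f h) (g h))))))
Step 5: ((\h.((((\f.(\g.(\h.((f h) g)))) v) h) (t ((\f.(\g.(\h.((f h) g)))) v)))) (\f.(\g.(\h.((f h) (g h))))))
Step 6: ((((\f.(\g.(\h.((f h) g)))) v) (\f.(\g.(\h.((f h) (g h)))))) (t ((\f.(\g.(\h.((f h) g)))) v)))
Step 7: (((\g.(\h.((v h) g))) (\f.(\g.(\h.((f h) (g h)))))) (t ((\f.(\g.(\h.((f h) g)))) v)))
Step 8: ((\h.((v h) (\f.(\g.(\h.((f h) (g h))))))) (t ((\f.(\g.(\h.((f h) g)))) v)))
Step 9: ((v (t ((\f.(\g.(\h.((f h) g)))) v))) (\f.(\g.(\h.((f h) (g h))))))
Step 10: ((v (t (\g.(\h.((v h) g))))) (\f.(\g.(\h.((f h) (g h))))))

Answer: ((v (t (\g.(\h.((v h) g))))) (\f.(\g.(\h.((f h) (g h))))))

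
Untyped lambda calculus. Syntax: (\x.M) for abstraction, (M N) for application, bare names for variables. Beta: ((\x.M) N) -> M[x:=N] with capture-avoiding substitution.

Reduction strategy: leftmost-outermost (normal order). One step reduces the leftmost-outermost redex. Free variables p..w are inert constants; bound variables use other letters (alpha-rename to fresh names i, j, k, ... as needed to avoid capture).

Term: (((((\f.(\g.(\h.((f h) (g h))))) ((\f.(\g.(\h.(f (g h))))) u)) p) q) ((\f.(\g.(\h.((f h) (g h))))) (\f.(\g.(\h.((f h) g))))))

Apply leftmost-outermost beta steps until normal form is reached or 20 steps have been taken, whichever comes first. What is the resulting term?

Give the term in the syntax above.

Step 0: (((((\f.(\g.(\h.((f h) (g h))))) ((\f.(\g.(\h.(f (g h))))) u)) p) q) ((\f.(\g.(\h.((f h) (g h))))) (\f.(\g.(\h.((f h) g))))))
Step 1: ((((\g.(\h.((((\f.(\g.(\h.(f (g h))))) u) h) (g h)))) p) q) ((\f.(\g.(\h.((f h) (g h))))) (\f.(\g.(\h.((f h) g))))))
Step 2: (((\h.((((\f.(\g.(\h.(f (g h))))) u) h) (p h))) q) ((\f.(\g.(\h.((f h) (g h))))) (\f.(\g.(\h.((f h) g))))))
Step 3: (((((\f.(\g.(\h.(f (g h))))) u) q) (p q)) ((\f.(\g.(\h.((f h) (g h))))) (\f.(\g.(\h.((f h) g))))))
Step 4: ((((\g.(\h.(u (g h)))) q) (p q)) ((\f.(\g.(\h.((f h) (g h))))) (\f.(\g.(\h.((f h) g))))))
Step 5: (((\h.(u (q h))) (p q)) ((\f.(\g.(\h.((f h) (g h))))) (\f.(\g.(\h.((f h) g))))))
Step 6: ((u (q (p q))) ((\f.(\g.(\h.((f h) (g h))))) (\f.(\g.(\h.((f h) g))))))
Step 7: ((u (q (p q))) (\g.(\h.(((\f.(\g.(\h.((f h) g)))) h) (g h)))))
Step 8: ((u (q (p q))) (\g.(\h.((\g.(\i.((h i) g))) (g h)))))
Step 9: ((u (q (p q))) (\g.(\h.(\i.((h i) (g h))))))

Answer: ((u (q (p q))) (\g.(\h.(\i.((h i) (g h))))))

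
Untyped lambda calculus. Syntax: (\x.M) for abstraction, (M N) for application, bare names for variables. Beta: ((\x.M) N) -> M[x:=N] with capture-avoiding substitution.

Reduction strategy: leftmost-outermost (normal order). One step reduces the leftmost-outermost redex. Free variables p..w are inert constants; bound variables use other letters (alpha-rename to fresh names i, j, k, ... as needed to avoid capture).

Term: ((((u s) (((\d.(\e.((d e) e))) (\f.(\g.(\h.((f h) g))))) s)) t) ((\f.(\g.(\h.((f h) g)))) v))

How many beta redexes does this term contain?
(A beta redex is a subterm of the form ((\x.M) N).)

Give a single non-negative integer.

Answer: 2

Derivation:
Term: ((((u s) (((\d.(\e.((d e) e))) (\f.(\g.(\h.((f h) g))))) s)) t) ((\f.(\g.(\h.((f h) g)))) v))
  Redex: ((\d.(\e.((d e) e))) (\f.(\g.(\h.((f h) g)))))
  Redex: ((\f.(\g.(\h.((f h) g)))) v)
Total redexes: 2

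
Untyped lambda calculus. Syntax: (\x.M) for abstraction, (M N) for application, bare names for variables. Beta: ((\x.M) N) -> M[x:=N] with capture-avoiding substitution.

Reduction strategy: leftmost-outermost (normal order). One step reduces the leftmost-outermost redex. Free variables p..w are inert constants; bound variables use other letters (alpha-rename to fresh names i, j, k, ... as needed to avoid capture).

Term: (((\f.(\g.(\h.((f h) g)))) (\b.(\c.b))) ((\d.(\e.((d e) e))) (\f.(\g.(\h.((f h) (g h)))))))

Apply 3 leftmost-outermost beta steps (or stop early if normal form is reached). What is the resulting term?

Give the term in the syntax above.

Step 0: (((\f.(\g.(\h.((f h) g)))) (\b.(\c.b))) ((\d.(\e.((d e) e))) (\f.(\g.(\h.((f h) (g h)))))))
Step 1: ((\g.(\h.(((\b.(\c.b)) h) g))) ((\d.(\e.((d e) e))) (\f.(\g.(\h.((f h) (g h)))))))
Step 2: (\h.(((\b.(\c.b)) h) ((\d.(\e.((d e) e))) (\f.(\g.(\h.((f h) (g h))))))))
Step 3: (\h.((\c.h) ((\d.(\e.((d e) e))) (\f.(\g.(\h.((f h) (g h))))))))

Answer: (\h.((\c.h) ((\d.(\e.((d e) e))) (\f.(\g.(\h.((f h) (g h))))))))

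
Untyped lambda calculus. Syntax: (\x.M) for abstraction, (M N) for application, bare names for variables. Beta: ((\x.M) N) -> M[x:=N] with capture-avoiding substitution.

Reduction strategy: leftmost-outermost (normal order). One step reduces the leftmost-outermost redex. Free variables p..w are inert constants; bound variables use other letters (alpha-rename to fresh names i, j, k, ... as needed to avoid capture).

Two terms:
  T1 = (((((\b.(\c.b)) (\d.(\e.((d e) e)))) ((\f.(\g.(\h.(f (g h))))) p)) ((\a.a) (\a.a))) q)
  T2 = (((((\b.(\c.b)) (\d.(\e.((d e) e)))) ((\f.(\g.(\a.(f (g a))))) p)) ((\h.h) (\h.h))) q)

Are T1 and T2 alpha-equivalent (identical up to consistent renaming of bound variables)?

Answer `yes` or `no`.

Answer: yes

Derivation:
Term 1: (((((\b.(\c.b)) (\d.(\e.((d e) e)))) ((\f.(\g.(\h.(f (g h))))) p)) ((\a.a) (\a.a))) q)
Term 2: (((((\b.(\c.b)) (\d.(\e.((d e) e)))) ((\f.(\g.(\a.(f (g a))))) p)) ((\h.h) (\h.h))) q)
Alpha-equivalence: compare structure up to binder renaming.
Result: True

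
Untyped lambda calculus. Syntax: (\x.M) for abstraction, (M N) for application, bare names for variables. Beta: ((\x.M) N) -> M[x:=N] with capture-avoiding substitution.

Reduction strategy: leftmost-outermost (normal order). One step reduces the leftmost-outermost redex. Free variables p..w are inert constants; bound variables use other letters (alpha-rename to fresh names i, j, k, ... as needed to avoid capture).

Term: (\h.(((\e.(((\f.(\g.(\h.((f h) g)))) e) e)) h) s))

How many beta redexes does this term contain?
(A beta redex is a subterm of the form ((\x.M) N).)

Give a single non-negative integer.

Answer: 2

Derivation:
Term: (\h.(((\e.(((\f.(\g.(\h.((f h) g)))) e) e)) h) s))
  Redex: ((\e.(((\f.(\g.(\h.((f h) g)))) e) e)) h)
  Redex: ((\f.(\g.(\h.((f h) g)))) e)
Total redexes: 2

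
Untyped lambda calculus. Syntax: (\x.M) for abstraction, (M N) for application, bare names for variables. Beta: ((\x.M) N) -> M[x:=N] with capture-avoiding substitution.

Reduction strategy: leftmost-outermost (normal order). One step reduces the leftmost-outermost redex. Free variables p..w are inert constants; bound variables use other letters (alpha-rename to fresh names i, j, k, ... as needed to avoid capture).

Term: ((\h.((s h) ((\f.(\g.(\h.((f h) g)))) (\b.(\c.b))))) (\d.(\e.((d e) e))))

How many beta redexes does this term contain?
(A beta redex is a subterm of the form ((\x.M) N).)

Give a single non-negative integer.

Answer: 2

Derivation:
Term: ((\h.((s h) ((\f.(\g.(\h.((f h) g)))) (\b.(\c.b))))) (\d.(\e.((d e) e))))
  Redex: ((\h.((s h) ((\f.(\g.(\h.((f h) g)))) (\b.(\c.b))))) (\d.(\e.((d e) e))))
  Redex: ((\f.(\g.(\h.((f h) g)))) (\b.(\c.b)))
Total redexes: 2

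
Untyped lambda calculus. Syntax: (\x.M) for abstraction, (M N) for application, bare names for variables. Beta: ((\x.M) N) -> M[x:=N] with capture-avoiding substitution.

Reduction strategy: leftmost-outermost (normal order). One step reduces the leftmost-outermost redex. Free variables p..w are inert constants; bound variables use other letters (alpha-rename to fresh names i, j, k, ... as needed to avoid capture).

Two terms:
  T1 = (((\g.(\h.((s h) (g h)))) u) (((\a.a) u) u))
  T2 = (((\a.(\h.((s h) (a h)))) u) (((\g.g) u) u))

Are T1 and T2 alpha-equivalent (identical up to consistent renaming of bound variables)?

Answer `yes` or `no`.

Term 1: (((\g.(\h.((s h) (g h)))) u) (((\a.a) u) u))
Term 2: (((\a.(\h.((s h) (a h)))) u) (((\g.g) u) u))
Alpha-equivalence: compare structure up to binder renaming.
Result: True

Answer: yes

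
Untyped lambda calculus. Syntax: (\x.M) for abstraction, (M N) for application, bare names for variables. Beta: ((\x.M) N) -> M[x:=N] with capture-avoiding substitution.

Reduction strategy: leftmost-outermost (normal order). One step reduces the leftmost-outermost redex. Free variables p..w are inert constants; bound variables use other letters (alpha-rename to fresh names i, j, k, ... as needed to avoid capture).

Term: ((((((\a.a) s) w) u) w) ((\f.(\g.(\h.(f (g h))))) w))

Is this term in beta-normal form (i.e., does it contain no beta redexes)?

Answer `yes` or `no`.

Term: ((((((\a.a) s) w) u) w) ((\f.(\g.(\h.(f (g h))))) w))
Found 2 beta redex(es).

Answer: no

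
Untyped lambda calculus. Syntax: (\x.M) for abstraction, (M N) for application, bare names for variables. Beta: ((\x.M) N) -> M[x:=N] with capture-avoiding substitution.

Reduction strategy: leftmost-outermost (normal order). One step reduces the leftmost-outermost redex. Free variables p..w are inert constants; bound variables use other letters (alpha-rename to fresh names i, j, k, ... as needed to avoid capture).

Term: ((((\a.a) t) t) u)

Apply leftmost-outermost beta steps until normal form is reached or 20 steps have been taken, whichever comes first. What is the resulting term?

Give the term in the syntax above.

Step 0: ((((\a.a) t) t) u)
Step 1: ((t t) u)

Answer: ((t t) u)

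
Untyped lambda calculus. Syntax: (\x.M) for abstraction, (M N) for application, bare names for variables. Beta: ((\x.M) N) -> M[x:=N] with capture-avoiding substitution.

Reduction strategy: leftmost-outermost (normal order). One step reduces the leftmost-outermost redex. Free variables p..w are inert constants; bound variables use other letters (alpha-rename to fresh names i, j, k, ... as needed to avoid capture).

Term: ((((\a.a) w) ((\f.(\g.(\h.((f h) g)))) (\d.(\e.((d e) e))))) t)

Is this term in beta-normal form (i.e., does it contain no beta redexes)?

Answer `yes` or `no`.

Answer: no

Derivation:
Term: ((((\a.a) w) ((\f.(\g.(\h.((f h) g)))) (\d.(\e.((d e) e))))) t)
Found 2 beta redex(es).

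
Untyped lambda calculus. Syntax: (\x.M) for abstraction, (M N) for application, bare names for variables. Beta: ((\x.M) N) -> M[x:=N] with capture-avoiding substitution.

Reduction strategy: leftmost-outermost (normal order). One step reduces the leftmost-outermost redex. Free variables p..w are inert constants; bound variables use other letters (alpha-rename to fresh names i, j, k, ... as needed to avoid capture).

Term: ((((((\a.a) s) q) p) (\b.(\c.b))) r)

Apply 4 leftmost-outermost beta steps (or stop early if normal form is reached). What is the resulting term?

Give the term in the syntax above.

Answer: ((((s q) p) (\b.(\c.b))) r)

Derivation:
Step 0: ((((((\a.a) s) q) p) (\b.(\c.b))) r)
Step 1: ((((s q) p) (\b.(\c.b))) r)
Step 2: (normal form reached)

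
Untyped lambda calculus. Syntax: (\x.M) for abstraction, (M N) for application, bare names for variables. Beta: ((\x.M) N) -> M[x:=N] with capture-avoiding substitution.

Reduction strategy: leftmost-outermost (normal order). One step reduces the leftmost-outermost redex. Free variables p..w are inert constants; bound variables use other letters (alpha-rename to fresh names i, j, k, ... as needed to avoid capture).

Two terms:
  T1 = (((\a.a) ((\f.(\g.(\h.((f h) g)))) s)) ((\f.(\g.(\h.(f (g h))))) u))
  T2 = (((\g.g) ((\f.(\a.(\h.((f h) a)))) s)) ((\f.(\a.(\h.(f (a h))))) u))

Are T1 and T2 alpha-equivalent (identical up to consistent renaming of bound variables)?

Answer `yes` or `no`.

Answer: yes

Derivation:
Term 1: (((\a.a) ((\f.(\g.(\h.((f h) g)))) s)) ((\f.(\g.(\h.(f (g h))))) u))
Term 2: (((\g.g) ((\f.(\a.(\h.((f h) a)))) s)) ((\f.(\a.(\h.(f (a h))))) u))
Alpha-equivalence: compare structure up to binder renaming.
Result: True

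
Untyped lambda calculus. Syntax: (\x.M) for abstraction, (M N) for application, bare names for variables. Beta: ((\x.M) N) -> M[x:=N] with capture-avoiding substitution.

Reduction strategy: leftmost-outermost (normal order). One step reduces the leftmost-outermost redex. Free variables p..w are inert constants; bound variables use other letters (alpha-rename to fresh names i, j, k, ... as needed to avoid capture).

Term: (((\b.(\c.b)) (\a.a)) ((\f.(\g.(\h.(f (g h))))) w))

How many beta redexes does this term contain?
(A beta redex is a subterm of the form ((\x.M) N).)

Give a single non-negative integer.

Term: (((\b.(\c.b)) (\a.a)) ((\f.(\g.(\h.(f (g h))))) w))
  Redex: ((\b.(\c.b)) (\a.a))
  Redex: ((\f.(\g.(\h.(f (g h))))) w)
Total redexes: 2

Answer: 2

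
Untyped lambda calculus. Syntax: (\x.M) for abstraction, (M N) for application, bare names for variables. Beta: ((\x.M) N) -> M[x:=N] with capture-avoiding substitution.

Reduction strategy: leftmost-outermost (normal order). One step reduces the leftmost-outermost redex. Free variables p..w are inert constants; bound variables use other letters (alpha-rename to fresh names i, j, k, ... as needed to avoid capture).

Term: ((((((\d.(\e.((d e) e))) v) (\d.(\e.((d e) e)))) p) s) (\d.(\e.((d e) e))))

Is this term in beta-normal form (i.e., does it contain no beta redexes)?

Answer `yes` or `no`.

Answer: no

Derivation:
Term: ((((((\d.(\e.((d e) e))) v) (\d.(\e.((d e) e)))) p) s) (\d.(\e.((d e) e))))
Found 1 beta redex(es).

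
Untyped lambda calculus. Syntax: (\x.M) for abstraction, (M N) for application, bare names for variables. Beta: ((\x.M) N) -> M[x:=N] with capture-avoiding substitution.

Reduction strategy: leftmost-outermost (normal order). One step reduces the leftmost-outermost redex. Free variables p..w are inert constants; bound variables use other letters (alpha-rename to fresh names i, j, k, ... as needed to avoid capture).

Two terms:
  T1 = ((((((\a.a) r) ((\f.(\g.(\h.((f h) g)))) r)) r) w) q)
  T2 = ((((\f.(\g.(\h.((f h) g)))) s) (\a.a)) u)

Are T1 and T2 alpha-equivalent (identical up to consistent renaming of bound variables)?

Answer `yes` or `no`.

Term 1: ((((((\a.a) r) ((\f.(\g.(\h.((f h) g)))) r)) r) w) q)
Term 2: ((((\f.(\g.(\h.((f h) g)))) s) (\a.a)) u)
Alpha-equivalence: compare structure up to binder renaming.
Result: False

Answer: no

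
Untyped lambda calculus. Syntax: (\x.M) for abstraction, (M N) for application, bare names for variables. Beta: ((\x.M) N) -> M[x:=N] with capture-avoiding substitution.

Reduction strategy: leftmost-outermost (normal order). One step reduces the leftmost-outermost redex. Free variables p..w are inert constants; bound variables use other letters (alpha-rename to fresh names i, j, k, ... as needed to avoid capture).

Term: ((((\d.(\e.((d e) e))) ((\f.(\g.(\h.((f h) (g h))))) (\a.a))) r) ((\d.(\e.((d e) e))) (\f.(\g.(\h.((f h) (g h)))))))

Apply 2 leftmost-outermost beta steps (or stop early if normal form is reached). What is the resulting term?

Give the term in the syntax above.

Step 0: ((((\d.(\e.((d e) e))) ((\f.(\g.(\h.((f h) (g h))))) (\a.a))) r) ((\d.(\e.((d e) e))) (\f.(\g.(\h.((f h) (g h)))))))
Step 1: (((\e.((((\f.(\g.(\h.((f h) (g h))))) (\a.a)) e) e)) r) ((\d.(\e.((d e) e))) (\f.(\g.(\h.((f h) (g h)))))))
Step 2: (((((\f.(\g.(\h.((f h) (g h))))) (\a.a)) r) r) ((\d.(\e.((d e) e))) (\f.(\g.(\h.((f h) (g h)))))))

Answer: (((((\f.(\g.(\h.((f h) (g h))))) (\a.a)) r) r) ((\d.(\e.((d e) e))) (\f.(\g.(\h.((f h) (g h)))))))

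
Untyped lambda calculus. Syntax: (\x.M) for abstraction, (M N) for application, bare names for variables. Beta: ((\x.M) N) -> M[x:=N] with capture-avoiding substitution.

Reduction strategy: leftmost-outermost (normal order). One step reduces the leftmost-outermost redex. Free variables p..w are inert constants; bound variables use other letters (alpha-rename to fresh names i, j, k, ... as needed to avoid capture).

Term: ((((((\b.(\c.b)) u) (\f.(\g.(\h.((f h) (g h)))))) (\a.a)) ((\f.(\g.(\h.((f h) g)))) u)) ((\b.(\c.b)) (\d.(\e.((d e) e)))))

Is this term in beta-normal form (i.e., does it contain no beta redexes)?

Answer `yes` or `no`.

Term: ((((((\b.(\c.b)) u) (\f.(\g.(\h.((f h) (g h)))))) (\a.a)) ((\f.(\g.(\h.((f h) g)))) u)) ((\b.(\c.b)) (\d.(\e.((d e) e)))))
Found 3 beta redex(es).

Answer: no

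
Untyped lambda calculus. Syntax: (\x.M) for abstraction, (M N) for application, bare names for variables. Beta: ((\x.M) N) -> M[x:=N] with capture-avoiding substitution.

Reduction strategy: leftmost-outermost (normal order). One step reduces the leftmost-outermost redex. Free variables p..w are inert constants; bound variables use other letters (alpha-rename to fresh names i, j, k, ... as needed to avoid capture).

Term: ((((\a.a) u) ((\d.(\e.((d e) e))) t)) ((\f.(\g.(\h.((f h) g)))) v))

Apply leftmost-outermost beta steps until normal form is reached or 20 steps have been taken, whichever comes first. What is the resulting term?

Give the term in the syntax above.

Answer: ((u (\e.((t e) e))) (\g.(\h.((v h) g))))

Derivation:
Step 0: ((((\a.a) u) ((\d.(\e.((d e) e))) t)) ((\f.(\g.(\h.((f h) g)))) v))
Step 1: ((u ((\d.(\e.((d e) e))) t)) ((\f.(\g.(\h.((f h) g)))) v))
Step 2: ((u (\e.((t e) e))) ((\f.(\g.(\h.((f h) g)))) v))
Step 3: ((u (\e.((t e) e))) (\g.(\h.((v h) g))))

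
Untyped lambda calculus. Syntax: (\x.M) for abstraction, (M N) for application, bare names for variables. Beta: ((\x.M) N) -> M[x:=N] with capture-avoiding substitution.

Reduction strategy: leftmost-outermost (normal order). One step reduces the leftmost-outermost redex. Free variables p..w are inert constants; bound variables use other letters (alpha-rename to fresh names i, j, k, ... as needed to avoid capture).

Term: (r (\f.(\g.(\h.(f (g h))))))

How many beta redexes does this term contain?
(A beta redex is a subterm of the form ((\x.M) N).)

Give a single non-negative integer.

Answer: 0

Derivation:
Term: (r (\f.(\g.(\h.(f (g h))))))
  (no redexes)
Total redexes: 0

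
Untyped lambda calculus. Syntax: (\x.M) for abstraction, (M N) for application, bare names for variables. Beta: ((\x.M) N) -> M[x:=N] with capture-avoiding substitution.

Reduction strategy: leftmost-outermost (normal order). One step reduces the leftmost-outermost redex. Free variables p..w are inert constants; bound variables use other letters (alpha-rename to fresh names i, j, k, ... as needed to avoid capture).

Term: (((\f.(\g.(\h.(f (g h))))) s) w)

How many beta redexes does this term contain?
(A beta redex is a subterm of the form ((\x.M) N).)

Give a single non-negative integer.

Answer: 1

Derivation:
Term: (((\f.(\g.(\h.(f (g h))))) s) w)
  Redex: ((\f.(\g.(\h.(f (g h))))) s)
Total redexes: 1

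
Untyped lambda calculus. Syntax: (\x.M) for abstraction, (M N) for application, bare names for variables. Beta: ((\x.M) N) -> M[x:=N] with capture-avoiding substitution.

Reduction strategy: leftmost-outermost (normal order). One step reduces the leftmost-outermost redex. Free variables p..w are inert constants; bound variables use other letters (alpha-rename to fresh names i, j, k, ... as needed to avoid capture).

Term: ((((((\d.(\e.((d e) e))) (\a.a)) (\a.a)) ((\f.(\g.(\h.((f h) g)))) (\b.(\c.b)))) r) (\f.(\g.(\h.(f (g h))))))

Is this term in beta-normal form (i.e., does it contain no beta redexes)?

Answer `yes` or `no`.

Term: ((((((\d.(\e.((d e) e))) (\a.a)) (\a.a)) ((\f.(\g.(\h.((f h) g)))) (\b.(\c.b)))) r) (\f.(\g.(\h.(f (g h))))))
Found 2 beta redex(es).

Answer: no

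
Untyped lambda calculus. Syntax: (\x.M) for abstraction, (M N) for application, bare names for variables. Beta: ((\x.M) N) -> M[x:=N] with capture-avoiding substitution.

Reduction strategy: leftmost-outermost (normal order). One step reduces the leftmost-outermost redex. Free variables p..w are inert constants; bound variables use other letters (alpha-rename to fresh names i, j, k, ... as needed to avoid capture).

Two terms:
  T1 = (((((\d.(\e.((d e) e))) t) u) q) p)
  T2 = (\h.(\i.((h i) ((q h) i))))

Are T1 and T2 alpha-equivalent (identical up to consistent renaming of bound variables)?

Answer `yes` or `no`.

Term 1: (((((\d.(\e.((d e) e))) t) u) q) p)
Term 2: (\h.(\i.((h i) ((q h) i))))
Alpha-equivalence: compare structure up to binder renaming.
Result: False

Answer: no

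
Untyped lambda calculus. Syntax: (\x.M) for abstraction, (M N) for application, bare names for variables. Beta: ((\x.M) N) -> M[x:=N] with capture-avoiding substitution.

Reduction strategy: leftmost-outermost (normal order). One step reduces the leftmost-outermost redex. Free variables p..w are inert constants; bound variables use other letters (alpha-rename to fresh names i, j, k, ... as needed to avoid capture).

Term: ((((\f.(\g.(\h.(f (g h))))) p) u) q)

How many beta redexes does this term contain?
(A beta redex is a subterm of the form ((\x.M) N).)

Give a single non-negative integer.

Term: ((((\f.(\g.(\h.(f (g h))))) p) u) q)
  Redex: ((\f.(\g.(\h.(f (g h))))) p)
Total redexes: 1

Answer: 1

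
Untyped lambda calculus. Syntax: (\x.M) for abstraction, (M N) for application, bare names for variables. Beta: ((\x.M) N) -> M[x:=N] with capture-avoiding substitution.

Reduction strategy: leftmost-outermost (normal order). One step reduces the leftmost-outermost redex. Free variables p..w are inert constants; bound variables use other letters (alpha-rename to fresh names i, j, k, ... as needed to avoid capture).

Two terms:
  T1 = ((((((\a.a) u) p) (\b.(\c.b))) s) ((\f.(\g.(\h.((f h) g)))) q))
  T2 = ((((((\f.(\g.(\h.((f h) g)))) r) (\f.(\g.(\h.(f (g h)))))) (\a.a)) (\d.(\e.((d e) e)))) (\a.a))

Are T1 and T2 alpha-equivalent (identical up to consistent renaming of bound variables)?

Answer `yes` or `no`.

Term 1: ((((((\a.a) u) p) (\b.(\c.b))) s) ((\f.(\g.(\h.((f h) g)))) q))
Term 2: ((((((\f.(\g.(\h.((f h) g)))) r) (\f.(\g.(\h.(f (g h)))))) (\a.a)) (\d.(\e.((d e) e)))) (\a.a))
Alpha-equivalence: compare structure up to binder renaming.
Result: False

Answer: no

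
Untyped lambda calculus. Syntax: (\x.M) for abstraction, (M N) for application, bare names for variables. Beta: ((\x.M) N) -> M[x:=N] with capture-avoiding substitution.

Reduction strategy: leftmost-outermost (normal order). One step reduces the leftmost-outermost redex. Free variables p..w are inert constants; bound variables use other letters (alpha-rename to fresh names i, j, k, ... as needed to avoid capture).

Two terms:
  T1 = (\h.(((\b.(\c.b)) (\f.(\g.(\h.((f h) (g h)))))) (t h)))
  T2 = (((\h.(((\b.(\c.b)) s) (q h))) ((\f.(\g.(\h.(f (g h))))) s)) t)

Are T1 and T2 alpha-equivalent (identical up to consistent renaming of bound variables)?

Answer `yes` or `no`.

Term 1: (\h.(((\b.(\c.b)) (\f.(\g.(\h.((f h) (g h)))))) (t h)))
Term 2: (((\h.(((\b.(\c.b)) s) (q h))) ((\f.(\g.(\h.(f (g h))))) s)) t)
Alpha-equivalence: compare structure up to binder renaming.
Result: False

Answer: no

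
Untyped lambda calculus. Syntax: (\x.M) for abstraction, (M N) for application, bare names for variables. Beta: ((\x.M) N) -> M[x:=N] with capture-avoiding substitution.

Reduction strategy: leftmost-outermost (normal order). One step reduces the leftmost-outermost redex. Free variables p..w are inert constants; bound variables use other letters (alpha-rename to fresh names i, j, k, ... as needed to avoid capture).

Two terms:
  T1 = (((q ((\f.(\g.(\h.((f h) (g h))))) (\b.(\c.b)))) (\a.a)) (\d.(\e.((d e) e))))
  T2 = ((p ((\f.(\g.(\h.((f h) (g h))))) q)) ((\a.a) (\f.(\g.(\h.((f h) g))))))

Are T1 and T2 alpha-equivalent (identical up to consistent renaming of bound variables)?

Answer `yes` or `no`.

Term 1: (((q ((\f.(\g.(\h.((f h) (g h))))) (\b.(\c.b)))) (\a.a)) (\d.(\e.((d e) e))))
Term 2: ((p ((\f.(\g.(\h.((f h) (g h))))) q)) ((\a.a) (\f.(\g.(\h.((f h) g))))))
Alpha-equivalence: compare structure up to binder renaming.
Result: False

Answer: no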